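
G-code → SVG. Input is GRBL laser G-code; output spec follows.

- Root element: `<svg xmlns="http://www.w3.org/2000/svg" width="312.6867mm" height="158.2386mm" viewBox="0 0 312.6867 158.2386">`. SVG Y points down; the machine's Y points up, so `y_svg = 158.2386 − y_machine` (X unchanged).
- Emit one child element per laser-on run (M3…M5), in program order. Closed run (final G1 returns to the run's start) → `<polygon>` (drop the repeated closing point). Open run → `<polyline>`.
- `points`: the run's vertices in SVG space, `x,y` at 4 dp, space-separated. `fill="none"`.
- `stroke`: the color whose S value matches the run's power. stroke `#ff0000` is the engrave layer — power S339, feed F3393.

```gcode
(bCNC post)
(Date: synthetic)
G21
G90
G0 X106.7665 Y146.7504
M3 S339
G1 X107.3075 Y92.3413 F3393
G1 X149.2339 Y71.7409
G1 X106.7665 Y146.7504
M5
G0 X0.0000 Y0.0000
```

y_svg = 158.2386 − y_m. Every run uses S339, so all elements get stroke `#ff0000` (engrave).

[1] closed run; points: 106.7665,11.4882 107.3075,65.8973 149.2339,86.4977

<svg xmlns="http://www.w3.org/2000/svg" width="312.6867mm" height="158.2386mm" viewBox="0 0 312.6867 158.2386">
  <polygon points="106.7665,11.4882 107.3075,65.8973 149.2339,86.4977" fill="none" stroke="#ff0000"/>
</svg>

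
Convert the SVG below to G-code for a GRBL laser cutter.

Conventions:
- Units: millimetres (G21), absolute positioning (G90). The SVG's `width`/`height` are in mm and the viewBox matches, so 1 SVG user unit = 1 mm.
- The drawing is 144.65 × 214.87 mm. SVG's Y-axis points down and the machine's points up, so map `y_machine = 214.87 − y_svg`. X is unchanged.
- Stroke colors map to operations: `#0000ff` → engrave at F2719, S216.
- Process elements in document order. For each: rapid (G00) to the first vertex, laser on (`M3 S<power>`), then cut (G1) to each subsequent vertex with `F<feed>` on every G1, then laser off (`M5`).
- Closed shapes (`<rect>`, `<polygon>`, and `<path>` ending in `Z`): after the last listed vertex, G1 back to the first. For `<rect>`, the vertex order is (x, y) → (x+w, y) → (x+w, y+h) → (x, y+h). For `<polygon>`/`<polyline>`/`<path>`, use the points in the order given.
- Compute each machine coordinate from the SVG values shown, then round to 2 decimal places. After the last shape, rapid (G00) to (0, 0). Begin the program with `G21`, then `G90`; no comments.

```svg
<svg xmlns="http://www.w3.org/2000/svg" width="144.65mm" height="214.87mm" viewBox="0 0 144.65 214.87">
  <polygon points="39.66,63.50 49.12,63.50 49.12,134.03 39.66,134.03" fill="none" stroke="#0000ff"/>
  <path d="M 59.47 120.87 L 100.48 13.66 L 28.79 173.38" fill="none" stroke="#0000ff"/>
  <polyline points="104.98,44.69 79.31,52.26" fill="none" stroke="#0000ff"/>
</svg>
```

G21
G90
G00 X39.66 Y151.37
M3 S216
G1 X49.12 Y151.37 F2719
G1 X49.12 Y80.84 F2719
G1 X39.66 Y80.84 F2719
G1 X39.66 Y151.37 F2719
M5
G00 X59.47 Y94.00
M3 S216
G1 X100.48 Y201.21 F2719
G1 X28.79 Y41.49 F2719
M5
G00 X104.98 Y170.18
M3 S216
G1 X79.31 Y162.61 F2719
M5
G00 X0.00 Y0.00

1 u = 1 mm; y_m = 214.87 − y.

[1] `<polygon>` rectangle, #0000ff→engrave S216 F2719: (39.66,151.37) → (49.12,151.37) → (49.12,80.84) → (39.66,80.84) → (39.66,151.37) (closed)

[2] `<path>` open polyline, #0000ff→engrave S216 F2719: (59.47,94.00) → (100.48,201.21) → (28.79,41.49)

[3] `<polyline>` line segment, #0000ff→engrave S216 F2719: (104.98,170.18) → (79.31,162.61)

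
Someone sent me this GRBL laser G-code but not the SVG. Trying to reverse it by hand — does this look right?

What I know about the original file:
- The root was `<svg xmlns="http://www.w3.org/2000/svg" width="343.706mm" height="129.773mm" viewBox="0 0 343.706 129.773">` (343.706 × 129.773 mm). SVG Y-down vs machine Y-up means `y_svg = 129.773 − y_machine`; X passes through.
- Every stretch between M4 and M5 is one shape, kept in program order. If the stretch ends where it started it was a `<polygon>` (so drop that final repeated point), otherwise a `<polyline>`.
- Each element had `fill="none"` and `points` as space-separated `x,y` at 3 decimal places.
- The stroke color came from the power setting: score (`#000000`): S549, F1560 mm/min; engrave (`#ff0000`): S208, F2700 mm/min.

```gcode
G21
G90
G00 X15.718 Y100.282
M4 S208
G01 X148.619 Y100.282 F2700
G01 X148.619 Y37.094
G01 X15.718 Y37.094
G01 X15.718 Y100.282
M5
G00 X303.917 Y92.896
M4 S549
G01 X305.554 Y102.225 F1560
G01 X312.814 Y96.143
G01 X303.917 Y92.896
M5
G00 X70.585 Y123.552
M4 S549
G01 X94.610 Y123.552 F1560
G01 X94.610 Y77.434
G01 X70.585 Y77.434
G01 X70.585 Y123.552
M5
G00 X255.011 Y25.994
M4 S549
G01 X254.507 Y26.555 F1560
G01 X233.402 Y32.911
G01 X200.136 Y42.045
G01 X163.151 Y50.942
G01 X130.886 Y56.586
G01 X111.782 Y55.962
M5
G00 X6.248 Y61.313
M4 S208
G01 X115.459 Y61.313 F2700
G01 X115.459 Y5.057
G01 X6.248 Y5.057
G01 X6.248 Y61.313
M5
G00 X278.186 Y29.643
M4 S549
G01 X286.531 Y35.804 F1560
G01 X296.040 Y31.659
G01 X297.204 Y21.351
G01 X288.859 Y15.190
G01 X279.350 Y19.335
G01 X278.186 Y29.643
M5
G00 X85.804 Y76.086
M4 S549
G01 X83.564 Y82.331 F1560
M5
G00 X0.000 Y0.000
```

Machine Y-up, SVG Y-down with viewBox height 129.773, so y_svg = 129.773 − y_machine; X carries over.

Run 1: power S208 maps to stroke `#ff0000` (engrave). The run returns to its start, so emit a `<polygon>` with points (Y-flipped): 15.718,29.491 148.619,29.491 148.619,92.679 15.718,92.679.

Run 2: S549 ⇒ score layer `#000000`. The run returns to its start, so emit a `<polygon>` with points (Y-flipped): 303.917,36.877 305.554,27.548 312.814,33.630.

Run 3: power S549 maps to stroke `#000000` (score). The run returns to its start, so emit a `<polygon>` with points (Y-flipped): 70.585,6.221 94.610,6.221 94.610,52.339 70.585,52.339.

Run 4: S549 ⇒ score layer `#000000`. The run is open, so emit a `<polyline>` with points (Y-flipped): 255.011,103.779 254.507,103.218 233.402,96.862 200.136,87.728 163.151,78.831 130.886,73.187 111.782,73.811.

Run 5: the run's S208 means `#ff0000` (engrave). The run returns to its start, so emit a `<polygon>` with points (Y-flipped): 6.248,68.460 115.459,68.460 115.459,124.716 6.248,124.716.

Run 6: the run's S549 means `#000000` (score). The run returns to its start, so emit a `<polygon>` with points (Y-flipped): 278.186,100.130 286.531,93.969 296.040,98.114 297.204,108.422 288.859,114.583 279.350,110.438.

Run 7: S549 ⇒ score layer `#000000`. The run is open, so emit a `<polyline>` with points (Y-flipped): 85.804,53.687 83.564,47.442.

<svg xmlns="http://www.w3.org/2000/svg" width="343.706mm" height="129.773mm" viewBox="0 0 343.706 129.773">
  <polygon points="15.718,29.491 148.619,29.491 148.619,92.679 15.718,92.679" fill="none" stroke="#ff0000"/>
  <polygon points="303.917,36.877 305.554,27.548 312.814,33.630" fill="none" stroke="#000000"/>
  <polygon points="70.585,6.221 94.610,6.221 94.610,52.339 70.585,52.339" fill="none" stroke="#000000"/>
  <polyline points="255.011,103.779 254.507,103.218 233.402,96.862 200.136,87.728 163.151,78.831 130.886,73.187 111.782,73.811" fill="none" stroke="#000000"/>
  <polygon points="6.248,68.460 115.459,68.460 115.459,124.716 6.248,124.716" fill="none" stroke="#ff0000"/>
  <polygon points="278.186,100.130 286.531,93.969 296.040,98.114 297.204,108.422 288.859,114.583 279.350,110.438" fill="none" stroke="#000000"/>
  <polyline points="85.804,53.687 83.564,47.442" fill="none" stroke="#000000"/>
</svg>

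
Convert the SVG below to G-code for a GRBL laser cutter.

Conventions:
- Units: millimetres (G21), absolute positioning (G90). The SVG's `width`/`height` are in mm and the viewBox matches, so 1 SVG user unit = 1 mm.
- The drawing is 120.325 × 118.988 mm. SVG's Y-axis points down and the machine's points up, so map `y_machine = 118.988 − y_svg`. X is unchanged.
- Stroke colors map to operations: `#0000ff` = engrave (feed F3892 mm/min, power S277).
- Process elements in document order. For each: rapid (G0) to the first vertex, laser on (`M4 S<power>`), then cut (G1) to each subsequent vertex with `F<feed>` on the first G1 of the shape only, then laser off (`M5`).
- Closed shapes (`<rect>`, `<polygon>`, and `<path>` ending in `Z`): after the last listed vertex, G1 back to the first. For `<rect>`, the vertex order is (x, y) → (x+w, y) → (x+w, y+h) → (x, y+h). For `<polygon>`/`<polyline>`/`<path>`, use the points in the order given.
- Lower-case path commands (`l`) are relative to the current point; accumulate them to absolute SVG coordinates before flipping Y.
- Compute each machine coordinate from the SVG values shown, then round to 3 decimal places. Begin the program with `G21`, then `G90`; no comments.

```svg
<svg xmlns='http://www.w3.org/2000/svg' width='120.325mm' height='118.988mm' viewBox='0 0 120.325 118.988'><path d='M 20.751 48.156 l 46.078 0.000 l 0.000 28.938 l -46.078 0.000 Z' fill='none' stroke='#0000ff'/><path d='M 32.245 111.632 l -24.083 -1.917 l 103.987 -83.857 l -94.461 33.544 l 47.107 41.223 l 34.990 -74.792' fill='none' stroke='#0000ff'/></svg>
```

G21
G90
G0 X20.751 Y70.832
M4 S277
G1 X66.829 Y70.832 F3892
G1 X66.829 Y41.894
G1 X20.751 Y41.894
G1 X20.751 Y70.832
M5
G0 X32.245 Y7.356
M4 S277
G1 X8.162 Y9.273 F3892
G1 X112.149 Y93.130
G1 X17.688 Y59.586
G1 X64.795 Y18.363
G1 X99.785 Y93.155
M5

Since the viewBox matches the mm dimensions, user units are millimetres directly. The only transform is the Y-flip y_m = 118.988 − y_svg.

Shape 1 is a rectangle drawn with `<path>`. Its stroke #0000ff means engrave at S277, F3892. After flipping Y the toolpath is (20.751,70.832) → (66.829,70.832) → (66.829,41.894) → (20.751,41.894) → (20.751,70.832), returning to the start.

Shape 2 is a open polyline drawn with `<path>`. Its stroke #0000ff means engrave at S277, F3892. After flipping Y the toolpath is (32.245,7.356) → (8.162,9.273) → (112.149,93.130) → (17.688,59.586) → (64.795,18.363) → (99.785,93.155).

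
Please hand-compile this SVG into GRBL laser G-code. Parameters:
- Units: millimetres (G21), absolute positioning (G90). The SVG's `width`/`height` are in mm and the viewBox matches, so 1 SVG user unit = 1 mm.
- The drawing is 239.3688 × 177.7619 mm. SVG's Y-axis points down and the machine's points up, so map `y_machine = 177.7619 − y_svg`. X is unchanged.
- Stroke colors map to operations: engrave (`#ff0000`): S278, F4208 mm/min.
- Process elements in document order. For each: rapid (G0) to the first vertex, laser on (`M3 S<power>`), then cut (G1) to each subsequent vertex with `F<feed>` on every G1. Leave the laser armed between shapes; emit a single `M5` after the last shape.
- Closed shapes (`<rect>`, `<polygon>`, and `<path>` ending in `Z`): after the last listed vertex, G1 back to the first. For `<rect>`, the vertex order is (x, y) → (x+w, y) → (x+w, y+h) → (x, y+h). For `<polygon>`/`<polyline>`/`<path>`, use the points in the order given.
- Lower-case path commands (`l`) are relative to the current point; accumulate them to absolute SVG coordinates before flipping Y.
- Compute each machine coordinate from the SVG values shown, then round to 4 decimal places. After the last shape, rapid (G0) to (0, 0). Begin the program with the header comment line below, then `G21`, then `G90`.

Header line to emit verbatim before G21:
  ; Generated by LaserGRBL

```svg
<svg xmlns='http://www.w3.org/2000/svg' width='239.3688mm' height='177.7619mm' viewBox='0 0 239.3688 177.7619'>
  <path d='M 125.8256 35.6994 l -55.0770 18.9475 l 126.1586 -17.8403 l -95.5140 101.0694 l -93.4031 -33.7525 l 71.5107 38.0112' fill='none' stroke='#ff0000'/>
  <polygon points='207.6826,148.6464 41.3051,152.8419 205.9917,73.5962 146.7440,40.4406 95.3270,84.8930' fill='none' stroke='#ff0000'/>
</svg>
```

Since the viewBox matches the mm dimensions, user units are millimetres directly. The only transform is the Y-flip y_m = 177.7619 − y_svg.

Shape 1 is a open polyline drawn with `<path>`. Its stroke #ff0000 means engrave at S278, F4208. After flipping Y the toolpath is (125.8256,142.0625) → (70.7486,123.1150) → (196.9072,140.9553) → (101.3932,39.8859) → (7.9901,73.6384) → (79.5008,35.6272).

Shape 2 is a closed polygon drawn with `<polygon>`. Its stroke #ff0000 means engrave at S278, F4208. After flipping Y the toolpath is (207.6826,29.1155) → (41.3051,24.9200) → (205.9917,104.1657) → (146.7440,137.3213) → (95.3270,92.8689) → (207.6826,29.1155), returning to the start.

; Generated by LaserGRBL
G21
G90
G0 X125.8256 Y142.0625
M3 S278
G1 X70.7486 Y123.1150 F4208
G1 X196.9072 Y140.9553 F4208
G1 X101.3932 Y39.8859 F4208
G1 X7.9901 Y73.6384 F4208
G1 X79.5008 Y35.6272 F4208
G0 X207.6826 Y29.1155
M3 S278
G1 X41.3051 Y24.9200 F4208
G1 X205.9917 Y104.1657 F4208
G1 X146.7440 Y137.3213 F4208
G1 X95.3270 Y92.8689 F4208
G1 X207.6826 Y29.1155 F4208
M5
G0 X0.0000 Y0.0000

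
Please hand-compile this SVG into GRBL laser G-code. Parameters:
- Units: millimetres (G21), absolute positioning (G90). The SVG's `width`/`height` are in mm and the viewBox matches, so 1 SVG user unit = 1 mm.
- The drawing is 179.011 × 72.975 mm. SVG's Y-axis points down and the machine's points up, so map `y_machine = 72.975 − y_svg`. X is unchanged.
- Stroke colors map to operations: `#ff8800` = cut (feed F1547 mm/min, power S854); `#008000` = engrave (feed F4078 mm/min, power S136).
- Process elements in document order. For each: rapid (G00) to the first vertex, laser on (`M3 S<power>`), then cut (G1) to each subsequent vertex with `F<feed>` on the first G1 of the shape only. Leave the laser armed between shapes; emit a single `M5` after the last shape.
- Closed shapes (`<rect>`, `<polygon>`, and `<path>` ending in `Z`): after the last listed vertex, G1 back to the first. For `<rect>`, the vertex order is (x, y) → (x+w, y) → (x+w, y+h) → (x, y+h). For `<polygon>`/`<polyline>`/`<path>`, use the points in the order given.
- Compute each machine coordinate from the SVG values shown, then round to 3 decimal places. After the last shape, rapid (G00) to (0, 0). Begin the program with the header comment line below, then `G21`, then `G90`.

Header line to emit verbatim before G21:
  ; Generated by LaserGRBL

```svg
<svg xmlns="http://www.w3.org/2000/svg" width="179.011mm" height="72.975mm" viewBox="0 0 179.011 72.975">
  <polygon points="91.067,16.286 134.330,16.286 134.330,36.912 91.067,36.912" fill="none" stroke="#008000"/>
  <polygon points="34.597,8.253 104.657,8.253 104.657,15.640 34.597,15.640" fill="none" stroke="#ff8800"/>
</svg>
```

; Generated by LaserGRBL
G21
G90
G00 X91.067 Y56.689
M3 S136
G1 X134.330 Y56.689 F4078
G1 X134.330 Y36.063
G1 X91.067 Y36.063
G1 X91.067 Y56.689
G00 X34.597 Y64.722
M3 S854
G1 X104.657 Y64.722 F1547
G1 X104.657 Y57.335
G1 X34.597 Y57.335
G1 X34.597 Y64.722
M5
G00 X0.000 Y0.000

viewBox `0 0 179.011 72.975` with mm width/height → 1 unit = 1 mm. Flip: y_m = 72.975 − y_svg.

**Shape 1** — `<polygon>` rectangle, stroke `#008000` → engrave (S136, F4078). Machine vertices: (91.067,56.689) → (134.330,56.689) → (134.330,36.063) → (91.067,36.063) → (91.067,56.689). Closed: final G1 returns to the first vertex.

**Shape 2** — `<polygon>` rectangle, stroke `#ff8800` → cut (S854, F1547). Machine vertices: (34.597,64.722) → (104.657,64.722) → (104.657,57.335) → (34.597,57.335) → (34.597,64.722). Closed: final G1 returns to the first vertex.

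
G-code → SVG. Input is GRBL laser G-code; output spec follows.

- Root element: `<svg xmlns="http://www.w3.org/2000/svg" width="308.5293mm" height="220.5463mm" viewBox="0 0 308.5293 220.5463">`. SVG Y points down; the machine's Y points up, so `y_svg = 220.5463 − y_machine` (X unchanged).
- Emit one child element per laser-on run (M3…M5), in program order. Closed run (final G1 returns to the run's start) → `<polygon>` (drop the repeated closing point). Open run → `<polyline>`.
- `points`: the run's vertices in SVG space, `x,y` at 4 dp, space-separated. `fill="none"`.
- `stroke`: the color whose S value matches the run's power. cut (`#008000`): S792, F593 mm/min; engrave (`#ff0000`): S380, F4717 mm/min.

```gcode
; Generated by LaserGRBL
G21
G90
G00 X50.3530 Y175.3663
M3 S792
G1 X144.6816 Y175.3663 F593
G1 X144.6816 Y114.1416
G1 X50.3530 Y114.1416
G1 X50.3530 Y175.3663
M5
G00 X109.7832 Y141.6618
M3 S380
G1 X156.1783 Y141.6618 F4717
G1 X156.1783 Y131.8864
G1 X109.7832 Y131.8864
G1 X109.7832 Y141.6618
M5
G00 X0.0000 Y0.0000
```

y_svg = 220.5463 − y_m.

[1] S792→`#008000` (cut); closed run; points: 50.3530,45.1800 144.6816,45.1800 144.6816,106.4047 50.3530,106.4047

[2] S380→`#ff0000` (engrave); closed run; points: 109.7832,78.8845 156.1783,78.8845 156.1783,88.6599 109.7832,88.6599

<svg xmlns="http://www.w3.org/2000/svg" width="308.5293mm" height="220.5463mm" viewBox="0 0 308.5293 220.5463">
  <polygon points="50.3530,45.1800 144.6816,45.1800 144.6816,106.4047 50.3530,106.4047" fill="none" stroke="#008000"/>
  <polygon points="109.7832,78.8845 156.1783,78.8845 156.1783,88.6599 109.7832,88.6599" fill="none" stroke="#ff0000"/>
</svg>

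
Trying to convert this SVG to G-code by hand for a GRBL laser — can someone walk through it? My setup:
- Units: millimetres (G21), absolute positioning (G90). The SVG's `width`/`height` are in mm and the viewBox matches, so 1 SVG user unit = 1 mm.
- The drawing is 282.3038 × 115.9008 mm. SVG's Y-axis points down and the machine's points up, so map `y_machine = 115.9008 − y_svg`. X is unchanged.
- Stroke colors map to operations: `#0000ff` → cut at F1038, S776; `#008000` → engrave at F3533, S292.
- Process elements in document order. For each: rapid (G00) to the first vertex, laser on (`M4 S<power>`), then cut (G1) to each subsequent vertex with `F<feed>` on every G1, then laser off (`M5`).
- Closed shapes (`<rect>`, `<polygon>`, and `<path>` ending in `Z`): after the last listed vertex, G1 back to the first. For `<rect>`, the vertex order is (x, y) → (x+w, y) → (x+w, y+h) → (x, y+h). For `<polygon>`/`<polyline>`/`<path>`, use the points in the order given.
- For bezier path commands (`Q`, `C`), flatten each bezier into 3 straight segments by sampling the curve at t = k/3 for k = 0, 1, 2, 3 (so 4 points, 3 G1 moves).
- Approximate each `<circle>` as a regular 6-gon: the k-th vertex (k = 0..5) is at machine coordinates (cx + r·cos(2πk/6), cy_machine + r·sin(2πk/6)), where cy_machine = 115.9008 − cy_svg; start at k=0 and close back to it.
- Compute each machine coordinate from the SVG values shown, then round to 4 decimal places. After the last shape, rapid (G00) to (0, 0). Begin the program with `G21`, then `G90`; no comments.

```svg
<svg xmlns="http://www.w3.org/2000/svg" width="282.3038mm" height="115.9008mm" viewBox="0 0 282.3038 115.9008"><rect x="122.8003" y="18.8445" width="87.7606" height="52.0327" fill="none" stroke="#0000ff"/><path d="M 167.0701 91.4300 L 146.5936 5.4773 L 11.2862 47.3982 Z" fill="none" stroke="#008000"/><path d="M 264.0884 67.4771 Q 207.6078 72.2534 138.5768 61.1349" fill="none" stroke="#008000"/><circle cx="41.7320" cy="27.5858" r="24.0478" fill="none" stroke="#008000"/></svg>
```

viewBox `0 0 282.3038 115.9008` with mm width/height → 1 unit = 1 mm. Flip: y_m = 115.9008 − y_svg.

**Shape 1** — `<rect>` rectangle, stroke `#0000ff` → cut (S776, F1038). Machine vertices: (122.8003,97.0563) → (210.5609,97.0563) → (210.5609,45.0236) → (122.8003,45.0236) → (122.8003,97.0563). Closed: final G1 returns to the first vertex.

**Shape 2** — `<path>` closed polygon, stroke `#008000` → engrave (S292, F3533). Machine vertices: (167.0701,24.4708) → (146.5936,110.4235) → (11.2862,68.5026) → (167.0701,24.4708). Closed: final G1 returns to the first vertex.

**Shape 3** — `<path>` quadratic bezier, stroke `#008000` → engrave (S292, F3533). Control points (SVG): P0=(264.0884,67.4771), P1=(207.6078,72.2534), P2=(138.5768,61.1349); sampled at t=k/3. Machine vertices: (264.0884,48.4237) → (225.0402,47.0056) → (183.2030,49.1197) → (138.5768,54.7659). Open path.

**Shape 4** — `<circle>` circle, stroke `#008000` → engrave (S292, F3533). Machine vertices: (65.7798,88.3150) → (53.7559,109.1410) → (29.7081,109.1410) → (17.6842,88.3150) → (29.7081,67.4890) → (53.7559,67.4890) → (65.7798,88.3150). Closed: final G1 returns to the first vertex.

G21
G90
G00 X122.8003 Y97.0563
M4 S776
G1 X210.5609 Y97.0563 F1038
G1 X210.5609 Y45.0236 F1038
G1 X122.8003 Y45.0236 F1038
G1 X122.8003 Y97.0563 F1038
M5
G00 X167.0701 Y24.4708
M4 S292
G1 X146.5936 Y110.4235 F3533
G1 X11.2862 Y68.5026 F3533
G1 X167.0701 Y24.4708 F3533
M5
G00 X264.0884 Y48.4237
M4 S292
G1 X225.0402 Y47.0056 F3533
G1 X183.2030 Y49.1197 F3533
G1 X138.5768 Y54.7659 F3533
M5
G00 X65.7798 Y88.3150
M4 S292
G1 X53.7559 Y109.1410 F3533
G1 X29.7081 Y109.1410 F3533
G1 X17.6842 Y88.3150 F3533
G1 X29.7081 Y67.4890 F3533
G1 X53.7559 Y67.4890 F3533
G1 X65.7798 Y88.3150 F3533
M5
G00 X0.0000 Y0.0000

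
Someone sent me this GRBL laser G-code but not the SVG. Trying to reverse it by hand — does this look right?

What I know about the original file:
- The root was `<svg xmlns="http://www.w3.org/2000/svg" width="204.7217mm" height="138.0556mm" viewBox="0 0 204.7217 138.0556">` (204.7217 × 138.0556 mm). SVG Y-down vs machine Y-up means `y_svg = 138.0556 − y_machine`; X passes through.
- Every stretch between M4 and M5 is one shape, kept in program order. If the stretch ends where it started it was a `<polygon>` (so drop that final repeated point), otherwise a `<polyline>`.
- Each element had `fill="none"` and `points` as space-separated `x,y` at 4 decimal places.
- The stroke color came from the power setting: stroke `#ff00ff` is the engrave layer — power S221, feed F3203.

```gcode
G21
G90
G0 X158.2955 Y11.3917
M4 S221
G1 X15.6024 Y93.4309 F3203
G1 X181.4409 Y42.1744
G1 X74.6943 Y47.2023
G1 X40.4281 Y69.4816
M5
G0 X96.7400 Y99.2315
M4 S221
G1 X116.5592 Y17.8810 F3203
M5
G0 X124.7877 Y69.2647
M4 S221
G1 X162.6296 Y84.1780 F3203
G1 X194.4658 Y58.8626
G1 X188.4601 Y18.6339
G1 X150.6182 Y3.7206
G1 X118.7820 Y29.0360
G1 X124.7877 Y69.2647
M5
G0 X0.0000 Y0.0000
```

y_svg = 138.0556 − y_m. Every run uses S221, so all elements get stroke `#ff00ff` (engrave).

[1] open run; points: 158.2955,126.6639 15.6024,44.6247 181.4409,95.8812 74.6943,90.8533 40.4281,68.5740

[2] open run; points: 96.7400,38.8241 116.5592,120.1746

[3] closed run; points: 124.7877,68.7909 162.6296,53.8776 194.4658,79.1930 188.4601,119.4217 150.6182,134.3350 118.7820,109.0196

<svg xmlns="http://www.w3.org/2000/svg" width="204.7217mm" height="138.0556mm" viewBox="0 0 204.7217 138.0556">
  <polyline points="158.2955,126.6639 15.6024,44.6247 181.4409,95.8812 74.6943,90.8533 40.4281,68.5740" fill="none" stroke="#ff00ff"/>
  <polyline points="96.7400,38.8241 116.5592,120.1746" fill="none" stroke="#ff00ff"/>
  <polygon points="124.7877,68.7909 162.6296,53.8776 194.4658,79.1930 188.4601,119.4217 150.6182,134.3350 118.7820,109.0196" fill="none" stroke="#ff00ff"/>
</svg>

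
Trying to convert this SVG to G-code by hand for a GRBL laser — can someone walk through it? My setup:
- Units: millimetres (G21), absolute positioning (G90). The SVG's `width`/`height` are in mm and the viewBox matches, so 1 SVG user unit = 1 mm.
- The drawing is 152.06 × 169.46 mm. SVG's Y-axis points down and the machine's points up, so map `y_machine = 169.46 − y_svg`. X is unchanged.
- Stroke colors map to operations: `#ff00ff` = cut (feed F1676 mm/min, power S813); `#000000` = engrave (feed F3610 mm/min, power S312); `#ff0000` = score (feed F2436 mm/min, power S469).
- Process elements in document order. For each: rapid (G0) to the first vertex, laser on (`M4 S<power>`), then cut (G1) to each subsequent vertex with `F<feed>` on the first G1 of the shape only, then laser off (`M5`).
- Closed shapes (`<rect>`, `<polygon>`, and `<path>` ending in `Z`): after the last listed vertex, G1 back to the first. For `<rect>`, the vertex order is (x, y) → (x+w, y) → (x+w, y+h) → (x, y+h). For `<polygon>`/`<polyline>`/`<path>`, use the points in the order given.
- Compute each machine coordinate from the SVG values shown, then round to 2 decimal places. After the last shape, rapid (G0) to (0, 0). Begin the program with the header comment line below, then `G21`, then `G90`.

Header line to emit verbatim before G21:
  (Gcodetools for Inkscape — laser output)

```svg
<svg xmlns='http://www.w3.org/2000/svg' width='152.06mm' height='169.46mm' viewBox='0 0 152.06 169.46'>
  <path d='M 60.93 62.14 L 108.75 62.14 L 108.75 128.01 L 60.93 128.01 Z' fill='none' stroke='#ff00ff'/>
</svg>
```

1 u = 1 mm; y_m = 169.46 − y.

[1] `<path>` rectangle, #ff00ff→cut S813 F1676: (60.93,107.32) → (108.75,107.32) → (108.75,41.45) → (60.93,41.45) → (60.93,107.32) (closed)

(Gcodetools for Inkscape — laser output)
G21
G90
G0 X60.93 Y107.32
M4 S813
G1 X108.75 Y107.32 F1676
G1 X108.75 Y41.45
G1 X60.93 Y41.45
G1 X60.93 Y107.32
M5
G0 X0.00 Y0.00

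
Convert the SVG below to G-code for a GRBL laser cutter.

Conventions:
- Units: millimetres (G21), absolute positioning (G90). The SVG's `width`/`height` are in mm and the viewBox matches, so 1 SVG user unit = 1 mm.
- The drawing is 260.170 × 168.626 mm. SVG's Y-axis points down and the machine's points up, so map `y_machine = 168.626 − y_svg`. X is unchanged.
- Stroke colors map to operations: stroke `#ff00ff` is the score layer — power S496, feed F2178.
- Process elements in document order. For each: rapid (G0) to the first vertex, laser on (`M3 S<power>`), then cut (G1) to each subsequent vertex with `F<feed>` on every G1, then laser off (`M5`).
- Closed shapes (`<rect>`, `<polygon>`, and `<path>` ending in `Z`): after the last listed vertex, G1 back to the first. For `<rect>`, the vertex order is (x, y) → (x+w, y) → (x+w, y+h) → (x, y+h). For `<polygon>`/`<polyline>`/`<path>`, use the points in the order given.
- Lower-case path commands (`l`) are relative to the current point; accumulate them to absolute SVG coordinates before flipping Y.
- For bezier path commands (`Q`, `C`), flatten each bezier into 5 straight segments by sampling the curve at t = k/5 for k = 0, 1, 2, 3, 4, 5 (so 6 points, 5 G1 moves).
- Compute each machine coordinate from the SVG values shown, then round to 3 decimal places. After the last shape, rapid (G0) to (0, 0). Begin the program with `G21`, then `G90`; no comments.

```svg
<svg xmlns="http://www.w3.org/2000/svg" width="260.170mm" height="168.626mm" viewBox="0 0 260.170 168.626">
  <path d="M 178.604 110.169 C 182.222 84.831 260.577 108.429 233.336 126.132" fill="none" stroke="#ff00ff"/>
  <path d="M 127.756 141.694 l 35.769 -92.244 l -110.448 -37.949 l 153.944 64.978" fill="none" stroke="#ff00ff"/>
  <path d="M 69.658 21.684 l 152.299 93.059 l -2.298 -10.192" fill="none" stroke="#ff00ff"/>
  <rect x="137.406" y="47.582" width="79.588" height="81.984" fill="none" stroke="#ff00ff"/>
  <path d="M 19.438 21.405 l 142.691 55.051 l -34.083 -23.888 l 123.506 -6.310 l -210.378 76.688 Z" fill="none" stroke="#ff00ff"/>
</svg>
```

G21
G90
G0 X178.604 Y58.457
M3 S496
G1 X188.301 Y68.226 F2178
G1 X207.278 Y68.883 F2178
G1 X226.880 Y63.058 F2178
G1 X238.452 Y53.385 F2178
G1 X233.336 Y42.494 F2178
M5
G0 X127.756 Y26.932
M3 S496
G1 X163.525 Y119.176 F2178
G1 X53.077 Y157.125 F2178
G1 X207.021 Y92.147 F2178
M5
G0 X69.658 Y146.942
M3 S496
G1 X221.957 Y53.883 F2178
G1 X219.659 Y64.075 F2178
M5
G0 X137.406 Y121.044
M3 S496
G1 X216.994 Y121.044 F2178
G1 X216.994 Y39.060 F2178
G1 X137.406 Y39.060 F2178
G1 X137.406 Y121.044 F2178
M5
G0 X19.438 Y147.221
M3 S496
G1 X162.129 Y92.170 F2178
G1 X128.046 Y116.058 F2178
G1 X251.552 Y122.368 F2178
G1 X41.174 Y45.680 F2178
G1 X19.438 Y147.221 F2178
M5
G0 X0.000 Y0.000

viewBox `0 0 260.170 168.626` with mm width/height → 1 unit = 1 mm. Flip: y_m = 168.626 − y_svg.

**Shape 1** — `<path>` cubic bezier, stroke `#ff00ff` → score (S496, F2178). Control points (SVG): P0=(178.604,110.169), P1=(182.222,84.831), P2=(260.577,108.429), P3=(233.336,126.132); sampled at t=k/5. Machine vertices: (178.604,58.457) → (188.301,68.226) → (207.278,68.883) → (226.880,63.058) → (238.452,53.385) → (233.336,42.494). Open path.

**Shape 2** — `<path>` open polyline, stroke `#ff00ff` → score (S496, F2178). Machine vertices: (127.756,26.932) → (163.525,119.176) → (53.077,157.125) → (207.021,92.147). Open path.

**Shape 3** — `<path>` open polyline, stroke `#ff00ff` → score (S496, F2178). Machine vertices: (69.658,146.942) → (221.957,53.883) → (219.659,64.075). Open path.

**Shape 4** — `<rect>` rectangle, stroke `#ff00ff` → score (S496, F2178). Machine vertices: (137.406,121.044) → (216.994,121.044) → (216.994,39.060) → (137.406,39.060) → (137.406,121.044). Closed: final G1 returns to the first vertex.

**Shape 5** — `<path>` closed polygon, stroke `#ff00ff` → score (S496, F2178). Machine vertices: (19.438,147.221) → (162.129,92.170) → (128.046,116.058) → (251.552,122.368) → (41.174,45.680) → (19.438,147.221). Closed: final G1 returns to the first vertex.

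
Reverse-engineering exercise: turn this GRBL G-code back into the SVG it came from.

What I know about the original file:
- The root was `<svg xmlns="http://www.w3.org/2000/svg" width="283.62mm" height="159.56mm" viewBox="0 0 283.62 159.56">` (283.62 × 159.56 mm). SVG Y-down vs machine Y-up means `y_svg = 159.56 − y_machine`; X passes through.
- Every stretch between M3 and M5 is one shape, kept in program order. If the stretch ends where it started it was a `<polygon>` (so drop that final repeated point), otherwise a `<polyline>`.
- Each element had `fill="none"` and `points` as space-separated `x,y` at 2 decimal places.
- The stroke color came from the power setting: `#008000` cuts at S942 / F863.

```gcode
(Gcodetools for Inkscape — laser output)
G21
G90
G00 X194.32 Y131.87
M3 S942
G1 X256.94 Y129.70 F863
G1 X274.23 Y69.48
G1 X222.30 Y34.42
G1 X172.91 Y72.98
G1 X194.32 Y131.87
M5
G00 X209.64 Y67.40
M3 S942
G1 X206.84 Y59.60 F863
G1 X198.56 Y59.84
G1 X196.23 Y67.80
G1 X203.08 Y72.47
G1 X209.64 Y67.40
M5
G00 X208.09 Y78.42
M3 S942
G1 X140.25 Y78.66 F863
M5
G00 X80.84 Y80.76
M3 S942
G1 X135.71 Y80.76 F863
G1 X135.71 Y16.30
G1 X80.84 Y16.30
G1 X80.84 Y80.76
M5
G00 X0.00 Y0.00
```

<svg xmlns="http://www.w3.org/2000/svg" width="283.62mm" height="159.56mm" viewBox="0 0 283.62 159.56">
  <polygon points="194.32,27.69 256.94,29.86 274.23,90.08 222.30,125.14 172.91,86.58" fill="none" stroke="#008000"/>
  <polygon points="209.64,92.16 206.84,99.96 198.56,99.72 196.23,91.76 203.08,87.09" fill="none" stroke="#008000"/>
  <polyline points="208.09,81.14 140.25,80.90" fill="none" stroke="#008000"/>
  <polygon points="80.84,78.80 135.71,78.80 135.71,143.26 80.84,143.26" fill="none" stroke="#008000"/>
</svg>

y_svg = 159.56 − y_m. Every run uses S942, so all elements get stroke `#008000` (cut).

[1] closed run; points: 194.32,27.69 256.94,29.86 274.23,90.08 222.30,125.14 172.91,86.58

[2] closed run; points: 209.64,92.16 206.84,99.96 198.56,99.72 196.23,91.76 203.08,87.09

[3] open run; points: 208.09,81.14 140.25,80.90

[4] closed run; points: 80.84,78.80 135.71,78.80 135.71,143.26 80.84,143.26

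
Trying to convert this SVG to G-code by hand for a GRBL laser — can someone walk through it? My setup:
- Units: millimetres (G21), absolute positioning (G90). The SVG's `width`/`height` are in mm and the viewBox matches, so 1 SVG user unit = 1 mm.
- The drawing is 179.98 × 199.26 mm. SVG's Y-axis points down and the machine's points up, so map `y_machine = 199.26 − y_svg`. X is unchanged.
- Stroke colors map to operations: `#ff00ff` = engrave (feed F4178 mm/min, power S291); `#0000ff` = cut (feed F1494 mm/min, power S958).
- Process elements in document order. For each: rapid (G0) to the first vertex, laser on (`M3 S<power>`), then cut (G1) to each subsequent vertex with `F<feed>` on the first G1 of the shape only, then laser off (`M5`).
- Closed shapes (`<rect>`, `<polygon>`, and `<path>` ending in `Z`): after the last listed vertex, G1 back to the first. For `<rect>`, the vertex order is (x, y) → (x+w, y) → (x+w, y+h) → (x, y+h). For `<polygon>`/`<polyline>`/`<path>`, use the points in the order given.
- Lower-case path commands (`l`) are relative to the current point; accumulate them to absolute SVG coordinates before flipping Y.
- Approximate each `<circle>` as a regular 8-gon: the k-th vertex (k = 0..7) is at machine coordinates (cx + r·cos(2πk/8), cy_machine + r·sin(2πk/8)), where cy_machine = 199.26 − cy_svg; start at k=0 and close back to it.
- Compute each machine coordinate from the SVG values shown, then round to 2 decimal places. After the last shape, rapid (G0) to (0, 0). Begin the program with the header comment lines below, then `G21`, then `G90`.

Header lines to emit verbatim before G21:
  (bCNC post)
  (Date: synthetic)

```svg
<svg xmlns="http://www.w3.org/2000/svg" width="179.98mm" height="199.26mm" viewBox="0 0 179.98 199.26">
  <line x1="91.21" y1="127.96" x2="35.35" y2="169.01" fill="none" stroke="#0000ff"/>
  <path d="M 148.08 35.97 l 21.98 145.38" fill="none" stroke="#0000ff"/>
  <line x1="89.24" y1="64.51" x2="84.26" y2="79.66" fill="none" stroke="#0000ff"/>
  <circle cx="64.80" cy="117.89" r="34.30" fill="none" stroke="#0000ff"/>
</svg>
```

Since the viewBox matches the mm dimensions, user units are millimetres directly. The only transform is the Y-flip y_m = 199.26 − y_svg.

Shape 1 is a line segment drawn with `<line>`. Its stroke #0000ff means cut at S958, F1494. After flipping Y the toolpath is (91.21,71.30) → (35.35,30.25).

Shape 2 is a line segment drawn with `<path>`. Its stroke #0000ff means cut at S958, F1494. After flipping Y the toolpath is (148.08,163.29) → (170.06,17.91).

Shape 3 is a line segment drawn with `<line>`. Its stroke #0000ff means cut at S958, F1494. After flipping Y the toolpath is (89.24,134.75) → (84.26,119.60).

Shape 4 is a circle drawn with `<circle>`. Its stroke #0000ff means cut at S958, F1494. After flipping Y the toolpath is (99.10,81.37) → (89.05,105.62) → (64.80,115.67) → (40.55,105.62) → (30.50,81.37) → (40.55,57.12) → (64.80,47.07) → (89.05,57.12) → (99.10,81.37), returning to the start.

(bCNC post)
(Date: synthetic)
G21
G90
G0 X91.21 Y71.30
M3 S958
G1 X35.35 Y30.25 F1494
M5
G0 X148.08 Y163.29
M3 S958
G1 X170.06 Y17.91 F1494
M5
G0 X89.24 Y134.75
M3 S958
G1 X84.26 Y119.60 F1494
M5
G0 X99.10 Y81.37
M3 S958
G1 X89.05 Y105.62 F1494
G1 X64.80 Y115.67
G1 X40.55 Y105.62
G1 X30.50 Y81.37
G1 X40.55 Y57.12
G1 X64.80 Y47.07
G1 X89.05 Y57.12
G1 X99.10 Y81.37
M5
G0 X0.00 Y0.00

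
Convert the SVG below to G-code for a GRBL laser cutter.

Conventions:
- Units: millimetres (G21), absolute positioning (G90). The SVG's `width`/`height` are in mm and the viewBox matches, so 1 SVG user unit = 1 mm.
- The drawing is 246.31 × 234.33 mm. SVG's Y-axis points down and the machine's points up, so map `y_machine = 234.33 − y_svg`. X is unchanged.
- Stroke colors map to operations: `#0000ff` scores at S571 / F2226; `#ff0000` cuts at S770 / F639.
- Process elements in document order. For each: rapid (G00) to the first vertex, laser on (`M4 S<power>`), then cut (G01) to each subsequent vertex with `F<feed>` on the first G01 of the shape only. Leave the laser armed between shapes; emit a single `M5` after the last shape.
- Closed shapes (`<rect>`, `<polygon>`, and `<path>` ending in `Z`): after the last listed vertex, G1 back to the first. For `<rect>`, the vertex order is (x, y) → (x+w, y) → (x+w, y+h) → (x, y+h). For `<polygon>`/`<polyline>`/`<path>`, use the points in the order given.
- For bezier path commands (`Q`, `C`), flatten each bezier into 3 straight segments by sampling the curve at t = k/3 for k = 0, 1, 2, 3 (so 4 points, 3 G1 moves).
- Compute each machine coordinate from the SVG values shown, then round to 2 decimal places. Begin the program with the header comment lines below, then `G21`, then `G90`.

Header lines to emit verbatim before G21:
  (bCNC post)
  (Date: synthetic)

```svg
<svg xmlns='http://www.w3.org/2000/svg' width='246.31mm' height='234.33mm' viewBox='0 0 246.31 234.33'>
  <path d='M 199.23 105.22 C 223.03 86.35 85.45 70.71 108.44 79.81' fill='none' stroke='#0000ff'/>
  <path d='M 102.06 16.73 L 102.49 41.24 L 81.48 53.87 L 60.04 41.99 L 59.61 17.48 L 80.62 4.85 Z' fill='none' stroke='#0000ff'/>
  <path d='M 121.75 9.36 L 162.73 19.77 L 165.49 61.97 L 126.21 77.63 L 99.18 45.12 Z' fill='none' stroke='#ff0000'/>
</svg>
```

(bCNC post)
(Date: synthetic)
G21
G90
G00 X199.23 Y129.11
M4 S571
G01 X181.16 Y146.11 F2226
G01 X127.05 Y156.17
G01 X108.44 Y154.52
G00 X102.06 Y217.60
M4 S571
G01 X102.49 Y193.09 F2226
G01 X81.48 Y180.46
G01 X60.04 Y192.34
G01 X59.61 Y216.85
G01 X80.62 Y229.48
G01 X102.06 Y217.60
G00 X121.75 Y224.97
M4 S770
G01 X162.73 Y214.56 F639
G01 X165.49 Y172.36
G01 X126.21 Y156.70
G01 X99.18 Y189.21
G01 X121.75 Y224.97
M5

viewBox `0 0 246.31 234.33` with mm width/height → 1 unit = 1 mm. Flip: y_m = 234.33 − y_svg.

**Shape 1** — `<path>` cubic bezier, stroke `#0000ff` → score (S571, F2226). Control points (SVG): P0=(199.23,105.22), P1=(223.03,86.35), P2=(85.45,70.71), P3=(108.44,79.81); sampled at t=k/3. Machine vertices: (199.23,129.11) → (181.16,146.11) → (127.05,156.17) → (108.44,154.52). Open path.

**Shape 2** — `<path>` regular polygon, stroke `#0000ff` → score (S571, F2226). Machine vertices: (102.06,217.60) → (102.49,193.09) → (81.48,180.46) → (60.04,192.34) → (59.61,216.85) → (80.62,229.48) → (102.06,217.60). Closed: final G1 returns to the first vertex.

**Shape 3** — `<path>` regular polygon, stroke `#ff0000` → cut (S770, F639). Machine vertices: (121.75,224.97) → (162.73,214.56) → (165.49,172.36) → (126.21,156.70) → (99.18,189.21) → (121.75,224.97). Closed: final G1 returns to the first vertex.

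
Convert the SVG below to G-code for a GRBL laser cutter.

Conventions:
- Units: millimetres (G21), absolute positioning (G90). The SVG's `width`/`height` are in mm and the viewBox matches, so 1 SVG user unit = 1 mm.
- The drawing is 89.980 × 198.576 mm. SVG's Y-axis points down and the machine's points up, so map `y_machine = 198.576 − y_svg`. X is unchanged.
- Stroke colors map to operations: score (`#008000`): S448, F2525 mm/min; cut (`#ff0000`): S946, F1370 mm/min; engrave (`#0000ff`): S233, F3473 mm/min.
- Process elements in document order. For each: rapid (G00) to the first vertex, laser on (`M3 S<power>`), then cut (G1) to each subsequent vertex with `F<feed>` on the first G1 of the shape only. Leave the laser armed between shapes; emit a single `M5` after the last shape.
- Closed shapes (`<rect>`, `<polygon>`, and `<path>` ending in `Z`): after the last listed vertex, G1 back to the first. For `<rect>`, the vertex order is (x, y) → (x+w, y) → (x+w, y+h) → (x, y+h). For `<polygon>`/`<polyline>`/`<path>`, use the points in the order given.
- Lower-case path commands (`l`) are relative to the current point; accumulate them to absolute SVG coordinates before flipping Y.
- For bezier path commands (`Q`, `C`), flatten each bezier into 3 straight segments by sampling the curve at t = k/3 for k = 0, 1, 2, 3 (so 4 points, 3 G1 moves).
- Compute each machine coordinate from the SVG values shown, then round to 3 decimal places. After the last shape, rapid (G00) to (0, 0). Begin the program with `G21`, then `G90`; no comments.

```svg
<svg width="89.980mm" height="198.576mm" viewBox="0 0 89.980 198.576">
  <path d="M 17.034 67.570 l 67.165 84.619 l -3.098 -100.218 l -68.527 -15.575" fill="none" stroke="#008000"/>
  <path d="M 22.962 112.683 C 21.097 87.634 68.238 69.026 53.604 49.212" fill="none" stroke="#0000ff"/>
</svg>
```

G21
G90
G00 X17.034 Y131.006
M3 S448
G1 X84.199 Y46.387 F2525
G1 X81.101 Y146.605
G1 X12.574 Y162.180
G00 X22.962 Y85.893
M3 S233
G1 X33.329 Y109.078 F3473
G1 X51.749 Y129.669
G1 X53.604 Y149.364
M5
G00 X0.000 Y0.000

viewBox `0 0 89.980 198.576` with mm width/height → 1 unit = 1 mm. Flip: y_m = 198.576 − y_svg.

**Shape 1** — `<path>` open polyline, stroke `#008000` → score (S448, F2525). Machine vertices: (17.034,131.006) → (84.199,46.387) → (81.101,146.605) → (12.574,162.180). Open path.

**Shape 2** — `<path>` cubic bezier, stroke `#0000ff` → engrave (S233, F3473). Control points (SVG): P0=(22.962,112.683), P1=(21.097,87.634), P2=(68.238,69.026), P3=(53.604,49.212); sampled at t=k/3. Machine vertices: (22.962,85.893) → (33.329,109.078) → (51.749,129.669) → (53.604,149.364). Open path.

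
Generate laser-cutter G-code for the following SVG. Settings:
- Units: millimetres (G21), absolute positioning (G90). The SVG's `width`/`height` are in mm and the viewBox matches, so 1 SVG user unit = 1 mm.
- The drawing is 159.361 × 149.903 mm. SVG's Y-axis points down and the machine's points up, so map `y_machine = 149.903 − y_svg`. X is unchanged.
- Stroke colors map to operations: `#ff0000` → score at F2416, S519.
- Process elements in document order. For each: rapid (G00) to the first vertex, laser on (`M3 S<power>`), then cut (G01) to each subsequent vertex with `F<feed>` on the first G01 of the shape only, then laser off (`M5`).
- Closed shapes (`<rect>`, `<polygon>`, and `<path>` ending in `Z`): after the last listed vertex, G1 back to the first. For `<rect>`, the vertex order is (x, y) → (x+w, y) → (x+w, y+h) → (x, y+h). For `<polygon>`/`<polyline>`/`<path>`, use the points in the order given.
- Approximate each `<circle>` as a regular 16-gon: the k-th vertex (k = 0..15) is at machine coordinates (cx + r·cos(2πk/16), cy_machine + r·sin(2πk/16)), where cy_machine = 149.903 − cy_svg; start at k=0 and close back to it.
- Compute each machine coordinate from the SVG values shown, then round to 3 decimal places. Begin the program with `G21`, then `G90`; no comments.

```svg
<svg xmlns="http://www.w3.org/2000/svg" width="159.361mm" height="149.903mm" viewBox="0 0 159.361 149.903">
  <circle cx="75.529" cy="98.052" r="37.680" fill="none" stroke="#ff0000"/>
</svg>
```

Since the viewBox matches the mm dimensions, user units are millimetres directly. The only transform is the Y-flip y_m = 149.903 − y_svg.

Shape 1 is a circle drawn with `<circle>`. Its stroke #ff0000 means score at S519, F2416. After flipping Y the toolpath is (113.209,51.851) → (110.341,66.271) → (102.173,78.495) → (89.949,86.663) → (75.529,89.531) → (61.109,86.663) → (48.885,78.495) → (40.717,66.271) → (37.849,51.851) → (40.717,37.431) → (48.885,25.207) → (61.109,17.039) → (75.529,14.171) → (89.949,17.039) → (102.173,25.207) → (110.341,37.431) → (113.209,51.851), returning to the start.

G21
G90
G00 X113.209 Y51.851
M3 S519
G01 X110.341 Y66.271 F2416
G01 X102.173 Y78.495
G01 X89.949 Y86.663
G01 X75.529 Y89.531
G01 X61.109 Y86.663
G01 X48.885 Y78.495
G01 X40.717 Y66.271
G01 X37.849 Y51.851
G01 X40.717 Y37.431
G01 X48.885 Y25.207
G01 X61.109 Y17.039
G01 X75.529 Y14.171
G01 X89.949 Y17.039
G01 X102.173 Y25.207
G01 X110.341 Y37.431
G01 X113.209 Y51.851
M5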